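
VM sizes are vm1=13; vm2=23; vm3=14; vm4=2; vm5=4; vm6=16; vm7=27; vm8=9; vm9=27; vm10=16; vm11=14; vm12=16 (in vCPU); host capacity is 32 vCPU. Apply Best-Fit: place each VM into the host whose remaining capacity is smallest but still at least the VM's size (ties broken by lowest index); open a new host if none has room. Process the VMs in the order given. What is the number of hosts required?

7 hosts

vm1 (13 vCPU) → host 1 (remaining 19 vCPU)
vm2 (23 vCPU) → host 2 (remaining 9 vCPU)
vm3 (14 vCPU) → host 1 (remaining 5 vCPU)
vm4 (2 vCPU) → host 1 (remaining 3 vCPU)
vm5 (4 vCPU) → host 2 (remaining 5 vCPU)
vm6 (16 vCPU) → host 3 (remaining 16 vCPU)
vm7 (27 vCPU) → host 4 (remaining 5 vCPU)
vm8 (9 vCPU) → host 3 (remaining 7 vCPU)
vm9 (27 vCPU) → host 5 (remaining 5 vCPU)
vm10 (16 vCPU) → host 6 (remaining 16 vCPU)
vm11 (14 vCPU) → host 6 (remaining 2 vCPU)
vm12 (16 vCPU) → host 7 (remaining 16 vCPU)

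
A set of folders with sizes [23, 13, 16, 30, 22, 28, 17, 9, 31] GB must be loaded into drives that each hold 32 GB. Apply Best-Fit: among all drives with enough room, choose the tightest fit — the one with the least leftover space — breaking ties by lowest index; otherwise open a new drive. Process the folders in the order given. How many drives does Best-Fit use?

Put 23 GB in drive 1; 9 GB remain.
Put 13 GB in drive 2; 19 GB remain.
Put 16 GB in drive 2; 3 GB remain.
Put 30 GB in drive 3; 2 GB remain.
Put 22 GB in drive 4; 10 GB remain.
Put 28 GB in drive 5; 4 GB remain.
Put 17 GB in drive 6; 15 GB remain.
Put 9 GB in drive 1; 0 GB remain.
Put 31 GB in drive 7; 1 GB remain.
Final drives: [23,9] [13,16] [30] [22] [28] [17] [31].

7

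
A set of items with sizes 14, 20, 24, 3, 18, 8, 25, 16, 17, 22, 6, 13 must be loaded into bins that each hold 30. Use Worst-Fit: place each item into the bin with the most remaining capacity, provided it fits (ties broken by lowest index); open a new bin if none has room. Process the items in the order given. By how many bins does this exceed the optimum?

1

Worst-Fit: [14,3,8] [20] [24] [18] [25] [16,6] [17,13] [22] → 8 bins.
Total size 186; any packing needs at least ⌈186/30⌉ = 7 bins.
An optimal packing achieves that bound: [25,3] [24,6] [22,8] [20] [18] [17,13] [16,14] → 7 bins.
Excess: 8 − 7 = 1.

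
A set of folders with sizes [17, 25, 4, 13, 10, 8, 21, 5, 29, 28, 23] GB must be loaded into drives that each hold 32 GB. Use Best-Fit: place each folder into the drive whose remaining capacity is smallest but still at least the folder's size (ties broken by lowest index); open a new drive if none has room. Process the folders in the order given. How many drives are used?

7 drives

Put 17 GB in drive 1; 15 GB remain.
Put 25 GB in drive 2; 7 GB remain.
Put 4 GB in drive 2; 3 GB remain.
Put 13 GB in drive 1; 2 GB remain.
Put 10 GB in drive 3; 22 GB remain.
Put 8 GB in drive 3; 14 GB remain.
Put 21 GB in drive 4; 11 GB remain.
Put 5 GB in drive 4; 6 GB remain.
Put 29 GB in drive 5; 3 GB remain.
Put 28 GB in drive 6; 4 GB remain.
Put 23 GB in drive 7; 9 GB remain.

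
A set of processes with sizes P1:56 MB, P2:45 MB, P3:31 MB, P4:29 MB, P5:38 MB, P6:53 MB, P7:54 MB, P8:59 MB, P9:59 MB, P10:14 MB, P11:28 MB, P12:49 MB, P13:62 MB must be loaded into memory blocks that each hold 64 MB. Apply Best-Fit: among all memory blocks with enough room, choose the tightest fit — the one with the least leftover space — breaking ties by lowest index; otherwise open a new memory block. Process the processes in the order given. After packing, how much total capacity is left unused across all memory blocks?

127

P1 (56 MB) → memory block 1 (remaining 8 MB)
P2 (45 MB) → memory block 2 (remaining 19 MB)
P3 (31 MB) → memory block 3 (remaining 33 MB)
P4 (29 MB) → memory block 3 (remaining 4 MB)
P5 (38 MB) → memory block 4 (remaining 26 MB)
P6 (53 MB) → memory block 5 (remaining 11 MB)
P7 (54 MB) → memory block 6 (remaining 10 MB)
P8 (59 MB) → memory block 7 (remaining 5 MB)
P9 (59 MB) → memory block 8 (remaining 5 MB)
P10 (14 MB) → memory block 2 (remaining 5 MB)
P11 (28 MB) → memory block 9 (remaining 36 MB)
P12 (49 MB) → memory block 10 (remaining 15 MB)
P13 (62 MB) → memory block 11 (remaining 2 MB)
11 memory blocks × 64 MB = 704 MB; used 577 MB; unused 127 MB.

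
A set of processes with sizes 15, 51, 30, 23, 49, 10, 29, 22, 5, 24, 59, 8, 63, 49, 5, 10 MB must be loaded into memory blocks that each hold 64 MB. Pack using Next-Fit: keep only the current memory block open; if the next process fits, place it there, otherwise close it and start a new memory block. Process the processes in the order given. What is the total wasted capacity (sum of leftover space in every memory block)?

Put 15 MB in memory block 1; 49 MB remain.
Put 51 MB in memory block 2; 13 MB remain.
Put 30 MB in memory block 3; 34 MB remain.
Put 23 MB in memory block 3; 11 MB remain.
Put 49 MB in memory block 4; 15 MB remain.
Put 10 MB in memory block 4; 5 MB remain.
Put 29 MB in memory block 5; 35 MB remain.
Put 22 MB in memory block 5; 13 MB remain.
Put 5 MB in memory block 5; 8 MB remain.
Put 24 MB in memory block 6; 40 MB remain.
Put 59 MB in memory block 7; 5 MB remain.
Put 8 MB in memory block 8; 56 MB remain.
Put 63 MB in memory block 9; 1 MB remain.
Put 49 MB in memory block 10; 15 MB remain.
Put 5 MB in memory block 10; 10 MB remain.
Put 10 MB in memory block 10; 0 MB remain.
10 memory blocks × 64 MB = 640 MB; used 452 MB; unused 188 MB.

188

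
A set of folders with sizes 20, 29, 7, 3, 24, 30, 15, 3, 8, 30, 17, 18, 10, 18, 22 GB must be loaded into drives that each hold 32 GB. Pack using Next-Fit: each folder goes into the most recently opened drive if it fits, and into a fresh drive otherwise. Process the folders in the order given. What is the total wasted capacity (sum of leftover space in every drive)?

20 GB → drive 1 (remaining 12 GB)
29 GB → drive 2 (remaining 3 GB)
7 GB → drive 3 (remaining 25 GB)
3 GB → drive 3 (remaining 22 GB)
24 GB → drive 4 (remaining 8 GB)
30 GB → drive 5 (remaining 2 GB)
15 GB → drive 6 (remaining 17 GB)
3 GB → drive 6 (remaining 14 GB)
8 GB → drive 6 (remaining 6 GB)
30 GB → drive 7 (remaining 2 GB)
17 GB → drive 8 (remaining 15 GB)
18 GB → drive 9 (remaining 14 GB)
10 GB → drive 9 (remaining 4 GB)
18 GB → drive 10 (remaining 14 GB)
22 GB → drive 11 (remaining 10 GB)
11 drives × 32 GB = 352 GB; used 254 GB; unused 98 GB.

98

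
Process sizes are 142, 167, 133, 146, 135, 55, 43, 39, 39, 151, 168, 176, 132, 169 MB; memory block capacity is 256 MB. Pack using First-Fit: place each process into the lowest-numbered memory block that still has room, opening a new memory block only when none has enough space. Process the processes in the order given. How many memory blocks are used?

Put 142 MB in memory block 1; 114 MB remain.
Put 167 MB in memory block 2; 89 MB remain.
Put 133 MB in memory block 3; 123 MB remain.
Put 146 MB in memory block 4; 110 MB remain.
Put 135 MB in memory block 5; 121 MB remain.
Put 55 MB in memory block 1; 59 MB remain.
Put 43 MB in memory block 1; 16 MB remain.
Put 39 MB in memory block 2; 50 MB remain.
Put 39 MB in memory block 2; 11 MB remain.
Put 151 MB in memory block 6; 105 MB remain.
Put 168 MB in memory block 7; 88 MB remain.
Put 176 MB in memory block 8; 80 MB remain.
Put 132 MB in memory block 9; 124 MB remain.
Put 169 MB in memory block 10; 87 MB remain.
Final memory blocks: [142,55,43] [167,39,39] [133] [146] [135] [151] [168] [176] [132] [169].

10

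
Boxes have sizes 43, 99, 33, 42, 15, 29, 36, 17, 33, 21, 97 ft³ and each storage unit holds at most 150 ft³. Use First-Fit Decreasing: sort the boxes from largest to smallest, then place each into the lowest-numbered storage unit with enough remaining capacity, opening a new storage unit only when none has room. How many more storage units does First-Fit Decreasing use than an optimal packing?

0

First-Fit Decreasing: [99,43] [97,42] [36,33,33,29,17] [21,15] → 4 storage units.
Total size 465 ft³; any packing needs at least ⌈465/150⌉ = 4 storage units.
So 4 is already optimal.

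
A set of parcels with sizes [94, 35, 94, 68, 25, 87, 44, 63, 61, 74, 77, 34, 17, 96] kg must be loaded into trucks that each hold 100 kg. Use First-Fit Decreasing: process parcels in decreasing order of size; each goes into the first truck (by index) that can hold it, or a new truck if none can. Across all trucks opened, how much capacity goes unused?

Sorted descending: 96, 94, 94, 87, 77, 74, 68, 63, 61, 44, 35, 34, 25, 17.
96 kg → truck 1 (remaining 4 kg)
94 kg → truck 2 (remaining 6 kg)
94 kg → truck 3 (remaining 6 kg)
87 kg → truck 4 (remaining 13 kg)
77 kg → truck 5 (remaining 23 kg)
74 kg → truck 6 (remaining 26 kg)
68 kg → truck 7 (remaining 32 kg)
63 kg → truck 8 (remaining 37 kg)
61 kg → truck 9 (remaining 39 kg)
44 kg → truck 10 (remaining 56 kg)
35 kg → truck 8 (remaining 2 kg)
34 kg → truck 9 (remaining 5 kg)
25 kg → truck 6 (remaining 1 kg)
17 kg → truck 5 (remaining 6 kg)
10 trucks × 100 kg = 1000 kg; used 869 kg; unused 131 kg.

131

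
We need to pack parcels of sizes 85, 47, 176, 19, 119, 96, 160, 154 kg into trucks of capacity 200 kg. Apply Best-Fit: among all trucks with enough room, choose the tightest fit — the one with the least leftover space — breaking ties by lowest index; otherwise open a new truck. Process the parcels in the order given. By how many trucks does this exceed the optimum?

Best-Fit: [85,47] [176,19] [119] [96] [160] [154] → 6 trucks.
Total size 856 kg; any packing needs at least ⌈856/200⌉ = 5 trucks.
An optimal packing achieves that bound: [176,19] [160] [154] [119,47] [96,85] → 5 trucks.
Excess: 6 − 5 = 1.

1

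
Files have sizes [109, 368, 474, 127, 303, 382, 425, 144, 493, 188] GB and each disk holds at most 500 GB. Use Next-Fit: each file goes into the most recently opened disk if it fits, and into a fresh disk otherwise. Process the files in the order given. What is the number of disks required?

Put 109 GB in disk 1; 391 GB remain.
Put 368 GB in disk 1; 23 GB remain.
Put 474 GB in disk 2; 26 GB remain.
Put 127 GB in disk 3; 373 GB remain.
Put 303 GB in disk 3; 70 GB remain.
Put 382 GB in disk 4; 118 GB remain.
Put 425 GB in disk 5; 75 GB remain.
Put 144 GB in disk 6; 356 GB remain.
Put 493 GB in disk 7; 7 GB remain.
Put 188 GB in disk 8; 312 GB remain.
Final disks: [109,368] [474] [127,303] [382] [425] [144] [493] [188].

8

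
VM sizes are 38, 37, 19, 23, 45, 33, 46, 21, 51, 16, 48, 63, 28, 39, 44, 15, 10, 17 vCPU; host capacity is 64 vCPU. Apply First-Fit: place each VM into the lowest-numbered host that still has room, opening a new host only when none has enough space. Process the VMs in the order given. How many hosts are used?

11

host 1: place 38 vCPU, 26 vCPU left
host 2: place 37 vCPU, 27 vCPU left
host 1: place 19 vCPU, 7 vCPU left
host 2: place 23 vCPU, 4 vCPU left
host 3: place 45 vCPU, 19 vCPU left
host 4: place 33 vCPU, 31 vCPU left
host 5: place 46 vCPU, 18 vCPU left
host 4: place 21 vCPU, 10 vCPU left
host 6: place 51 vCPU, 13 vCPU left
host 3: place 16 vCPU, 3 vCPU left
host 7: place 48 vCPU, 16 vCPU left
host 8: place 63 vCPU, 1 vCPU left
host 9: place 28 vCPU, 36 vCPU left
host 10: place 39 vCPU, 25 vCPU left
host 11: place 44 vCPU, 20 vCPU left
host 5: place 15 vCPU, 3 vCPU left
host 4: place 10 vCPU, 0 vCPU left
host 9: place 17 vCPU, 19 vCPU left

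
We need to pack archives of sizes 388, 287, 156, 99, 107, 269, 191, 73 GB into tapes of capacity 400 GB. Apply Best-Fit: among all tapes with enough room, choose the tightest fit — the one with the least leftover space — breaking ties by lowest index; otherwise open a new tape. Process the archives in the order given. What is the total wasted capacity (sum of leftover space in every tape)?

430

Put 388 GB in tape 1; 12 GB remain.
Put 287 GB in tape 2; 113 GB remain.
Put 156 GB in tape 3; 244 GB remain.
Put 99 GB in tape 2; 14 GB remain.
Put 107 GB in tape 3; 137 GB remain.
Put 269 GB in tape 4; 131 GB remain.
Put 191 GB in tape 5; 209 GB remain.
Put 73 GB in tape 4; 58 GB remain.
5 tapes × 400 GB = 2000 GB; used 1570 GB; unused 430 GB.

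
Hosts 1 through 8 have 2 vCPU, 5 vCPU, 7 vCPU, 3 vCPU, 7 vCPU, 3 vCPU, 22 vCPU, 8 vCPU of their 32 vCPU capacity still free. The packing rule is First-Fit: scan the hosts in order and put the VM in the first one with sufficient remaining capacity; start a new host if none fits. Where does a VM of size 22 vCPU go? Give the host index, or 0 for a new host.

Hosts with room: host 7 (22 vCPU).
The first with room is host 7.

7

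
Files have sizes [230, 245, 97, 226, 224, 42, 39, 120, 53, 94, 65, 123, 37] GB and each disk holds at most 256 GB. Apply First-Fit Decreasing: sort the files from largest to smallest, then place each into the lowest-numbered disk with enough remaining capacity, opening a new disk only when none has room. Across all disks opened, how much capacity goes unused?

Sorted descending: 245, 230, 226, 224, 123, 120, 97, 94, 65, 53, 42, 39, 37.
Put 245 GB in disk 1; 11 GB remain.
Put 230 GB in disk 2; 26 GB remain.
Put 226 GB in disk 3; 30 GB remain.
Put 224 GB in disk 4; 32 GB remain.
Put 123 GB in disk 5; 133 GB remain.
Put 120 GB in disk 5; 13 GB remain.
Put 97 GB in disk 6; 159 GB remain.
Put 94 GB in disk 6; 65 GB remain.
Put 65 GB in disk 6; 0 GB remain.
Put 53 GB in disk 7; 203 GB remain.
Put 42 GB in disk 7; 161 GB remain.
Put 39 GB in disk 7; 122 GB remain.
Put 37 GB in disk 7; 85 GB remain.
7 disks × 256 GB = 1792 GB; used 1595 GB; unused 197 GB.

197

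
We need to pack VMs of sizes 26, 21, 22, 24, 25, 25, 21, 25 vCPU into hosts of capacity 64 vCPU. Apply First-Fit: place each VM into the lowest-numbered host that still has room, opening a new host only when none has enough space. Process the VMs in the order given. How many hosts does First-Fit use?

4

26 vCPU → host 1 (remaining 38 vCPU)
21 vCPU → host 1 (remaining 17 vCPU)
22 vCPU → host 2 (remaining 42 vCPU)
24 vCPU → host 2 (remaining 18 vCPU)
25 vCPU → host 3 (remaining 39 vCPU)
25 vCPU → host 3 (remaining 14 vCPU)
21 vCPU → host 4 (remaining 43 vCPU)
25 vCPU → host 4 (remaining 18 vCPU)
Final hosts: [26,21] [22,24] [25,25] [21,25].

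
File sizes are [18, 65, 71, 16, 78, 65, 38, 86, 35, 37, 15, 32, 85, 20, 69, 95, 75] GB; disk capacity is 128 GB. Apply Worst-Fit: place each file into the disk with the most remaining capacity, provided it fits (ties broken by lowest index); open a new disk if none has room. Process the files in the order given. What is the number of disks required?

9

disk 1: place 18 GB, 110 GB left
disk 1: place 65 GB, 45 GB left
disk 2: place 71 GB, 57 GB left
disk 2: place 16 GB, 41 GB left
disk 3: place 78 GB, 50 GB left
disk 4: place 65 GB, 63 GB left
disk 4: place 38 GB, 25 GB left
disk 5: place 86 GB, 42 GB left
disk 3: place 35 GB, 15 GB left
disk 1: place 37 GB, 8 GB left
disk 5: place 15 GB, 27 GB left
disk 2: place 32 GB, 9 GB left
disk 6: place 85 GB, 43 GB left
disk 6: place 20 GB, 23 GB left
disk 7: place 69 GB, 59 GB left
disk 8: place 95 GB, 33 GB left
disk 9: place 75 GB, 53 GB left
Final disks: [18,65,37] [71,16,32] [78,35] [65,38] [86,15] [85,20] [69] [95] [75].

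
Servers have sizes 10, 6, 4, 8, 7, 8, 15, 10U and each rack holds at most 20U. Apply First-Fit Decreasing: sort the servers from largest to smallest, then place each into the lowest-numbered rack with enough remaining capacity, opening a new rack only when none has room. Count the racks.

4 racks

Sorted descending: 15, 10, 10, 8, 8, 7, 6, 4.
rack 1: place 15U, 5U left
rack 2: place 10U, 10U left
rack 2: place 10U, 0U left
rack 3: place 8U, 12U left
rack 3: place 8U, 4U left
rack 4: place 7U, 13U left
rack 4: place 6U, 7U left
rack 1: place 4U, 1U left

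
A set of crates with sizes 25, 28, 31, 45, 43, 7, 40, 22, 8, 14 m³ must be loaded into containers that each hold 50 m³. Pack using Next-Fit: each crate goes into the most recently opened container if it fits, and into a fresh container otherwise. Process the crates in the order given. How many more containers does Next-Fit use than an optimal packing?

1

Next-Fit: [25] [28] [31] [45] [43,7] [40] [22,8,14] → 7 containers.
Total size 263 m³; any packing needs at least ⌈263/50⌉ = 6 containers.
An optimal packing achieves that bound: [45] [43,7] [40,8] [31,14] [28,22] [25] → 6 containers.
Excess: 7 − 6 = 1.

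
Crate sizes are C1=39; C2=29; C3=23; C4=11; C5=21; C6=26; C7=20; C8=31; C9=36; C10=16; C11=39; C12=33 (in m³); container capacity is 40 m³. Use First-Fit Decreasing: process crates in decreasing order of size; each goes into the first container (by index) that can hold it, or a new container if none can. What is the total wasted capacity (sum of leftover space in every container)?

76

Sorted descending: 39, 39, 36, 33, 31, 29, 26, 23, 21, 20, 16, 11.
39 m³ → container 1 (remaining 1 m³)
39 m³ → container 2 (remaining 1 m³)
36 m³ → container 3 (remaining 4 m³)
33 m³ → container 4 (remaining 7 m³)
31 m³ → container 5 (remaining 9 m³)
29 m³ → container 6 (remaining 11 m³)
26 m³ → container 7 (remaining 14 m³)
23 m³ → container 8 (remaining 17 m³)
21 m³ → container 9 (remaining 19 m³)
20 m³ → container 10 (remaining 20 m³)
16 m³ → container 8 (remaining 1 m³)
11 m³ → container 6 (remaining 0 m³)
10 containers × 40 m³ = 400 m³; used 324 m³; unused 76 m³.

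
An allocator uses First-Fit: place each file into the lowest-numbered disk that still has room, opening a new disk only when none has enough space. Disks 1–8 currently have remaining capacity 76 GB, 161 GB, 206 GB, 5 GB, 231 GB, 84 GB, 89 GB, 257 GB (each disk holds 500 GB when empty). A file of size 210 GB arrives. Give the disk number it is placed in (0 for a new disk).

Disks with room: disk 5 (231 GB), disk 8 (257 GB).
The first with room is disk 5.

5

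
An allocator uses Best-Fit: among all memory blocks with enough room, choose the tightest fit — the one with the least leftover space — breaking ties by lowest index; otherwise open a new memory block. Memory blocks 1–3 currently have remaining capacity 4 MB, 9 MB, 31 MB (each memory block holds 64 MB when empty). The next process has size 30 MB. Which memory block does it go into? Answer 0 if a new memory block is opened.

3

Memory blocks with room: memory block 3 (31 MB).
Tightest fit is memory block 3 with 31 MB free.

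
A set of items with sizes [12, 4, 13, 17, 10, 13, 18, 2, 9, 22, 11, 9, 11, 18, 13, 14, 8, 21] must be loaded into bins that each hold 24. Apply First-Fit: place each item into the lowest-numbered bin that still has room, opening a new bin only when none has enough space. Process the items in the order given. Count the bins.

11

Put 12 in bin 1; 12 remain.
Put 4 in bin 1; 8 remain.
Put 13 in bin 2; 11 remain.
Put 17 in bin 3; 7 remain.
Put 10 in bin 2; 1 remain.
Put 13 in bin 4; 11 remain.
Put 18 in bin 5; 6 remain.
Put 2 in bin 1; 6 remain.
Put 9 in bin 4; 2 remain.
Put 22 in bin 6; 2 remain.
Put 11 in bin 7; 13 remain.
Put 9 in bin 7; 4 remain.
Put 11 in bin 8; 13 remain.
Put 18 in bin 9; 6 remain.
Put 13 in bin 8; 0 remain.
Put 14 in bin 10; 10 remain.
Put 8 in bin 10; 2 remain.
Put 21 in bin 11; 3 remain.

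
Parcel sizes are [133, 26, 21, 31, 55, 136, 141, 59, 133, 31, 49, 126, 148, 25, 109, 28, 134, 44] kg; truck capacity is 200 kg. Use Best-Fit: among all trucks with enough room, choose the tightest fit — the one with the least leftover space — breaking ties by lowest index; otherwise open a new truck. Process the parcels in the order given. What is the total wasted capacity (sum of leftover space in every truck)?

133 kg → truck 1 (remaining 67 kg)
26 kg → truck 1 (remaining 41 kg)
21 kg → truck 1 (remaining 20 kg)
31 kg → truck 2 (remaining 169 kg)
55 kg → truck 2 (remaining 114 kg)
136 kg → truck 3 (remaining 64 kg)
141 kg → truck 4 (remaining 59 kg)
59 kg → truck 4 (remaining 0 kg)
133 kg → truck 5 (remaining 67 kg)
31 kg → truck 3 (remaining 33 kg)
49 kg → truck 5 (remaining 18 kg)
126 kg → truck 6 (remaining 74 kg)
148 kg → truck 7 (remaining 52 kg)
25 kg → truck 3 (remaining 8 kg)
109 kg → truck 2 (remaining 5 kg)
28 kg → truck 7 (remaining 24 kg)
134 kg → truck 8 (remaining 66 kg)
44 kg → truck 8 (remaining 22 kg)
8 trucks × 200 kg = 1600 kg; used 1429 kg; unused 171 kg.

171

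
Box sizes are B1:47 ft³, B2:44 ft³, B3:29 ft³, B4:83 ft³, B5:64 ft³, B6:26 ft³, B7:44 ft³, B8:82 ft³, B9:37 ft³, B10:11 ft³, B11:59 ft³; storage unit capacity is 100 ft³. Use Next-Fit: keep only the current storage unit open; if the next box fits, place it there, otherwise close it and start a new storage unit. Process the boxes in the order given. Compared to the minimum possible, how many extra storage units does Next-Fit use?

2

Next-Fit: [47,44] [29] [83] [64,26] [44] [82] [37,11] [59] → 8 storage units.
Total size 526 ft³; any packing needs at least ⌈526/100⌉ = 6 storage units.
An optimal packing achieves that bound: [83,11] [82] [64,29] [59,37] [47,44] [44,26] → 6 storage units.
Excess: 8 − 6 = 2.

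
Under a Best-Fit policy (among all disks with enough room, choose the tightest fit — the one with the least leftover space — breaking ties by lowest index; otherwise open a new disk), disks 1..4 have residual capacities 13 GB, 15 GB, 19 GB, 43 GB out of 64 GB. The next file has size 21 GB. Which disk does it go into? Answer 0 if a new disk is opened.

4

Disks with room: disk 4 (43 GB).
Tightest fit is disk 4 with 43 GB free.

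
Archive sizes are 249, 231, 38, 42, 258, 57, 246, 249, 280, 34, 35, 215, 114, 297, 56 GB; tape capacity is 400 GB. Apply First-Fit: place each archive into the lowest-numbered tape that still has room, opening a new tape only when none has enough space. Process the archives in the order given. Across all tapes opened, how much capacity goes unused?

799

tape 1: place 249 GB, 151 GB left
tape 2: place 231 GB, 169 GB left
tape 1: place 38 GB, 113 GB left
tape 1: place 42 GB, 71 GB left
tape 3: place 258 GB, 142 GB left
tape 1: place 57 GB, 14 GB left
tape 4: place 246 GB, 154 GB left
tape 5: place 249 GB, 151 GB left
tape 6: place 280 GB, 120 GB left
tape 2: place 34 GB, 135 GB left
tape 2: place 35 GB, 100 GB left
tape 7: place 215 GB, 185 GB left
tape 3: place 114 GB, 28 GB left
tape 8: place 297 GB, 103 GB left
tape 2: place 56 GB, 44 GB left
8 tapes × 400 GB = 3200 GB; used 2401 GB; unused 799 GB.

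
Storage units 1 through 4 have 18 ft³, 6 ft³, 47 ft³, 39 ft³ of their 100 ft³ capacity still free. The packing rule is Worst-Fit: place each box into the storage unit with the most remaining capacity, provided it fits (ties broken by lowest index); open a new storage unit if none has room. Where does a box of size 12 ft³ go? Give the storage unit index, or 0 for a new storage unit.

Storage units with room: storage unit 1 (18 ft³), storage unit 3 (47 ft³), storage unit 4 (39 ft³).
Most room is storage unit 3 with 47 ft³ free.

3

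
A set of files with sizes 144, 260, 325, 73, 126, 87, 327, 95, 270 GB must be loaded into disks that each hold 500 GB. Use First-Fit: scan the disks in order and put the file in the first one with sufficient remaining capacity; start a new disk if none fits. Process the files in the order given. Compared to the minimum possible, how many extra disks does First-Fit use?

0

First-Fit: [144,260,73] [325,126] [87,327] [95,270] → 4 disks.
Total size 1707 GB; any packing needs at least ⌈1707/500⌉ = 4 disks.
So 4 is already optimal.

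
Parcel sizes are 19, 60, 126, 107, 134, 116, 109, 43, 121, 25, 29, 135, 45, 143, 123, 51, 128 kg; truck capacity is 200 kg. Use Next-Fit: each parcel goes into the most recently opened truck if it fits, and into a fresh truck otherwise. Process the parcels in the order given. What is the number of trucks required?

11

Put 19 kg in truck 1; 181 kg remain.
Put 60 kg in truck 1; 121 kg remain.
Put 126 kg in truck 2; 74 kg remain.
Put 107 kg in truck 3; 93 kg remain.
Put 134 kg in truck 4; 66 kg remain.
Put 116 kg in truck 5; 84 kg remain.
Put 109 kg in truck 6; 91 kg remain.
Put 43 kg in truck 6; 48 kg remain.
Put 121 kg in truck 7; 79 kg remain.
Put 25 kg in truck 7; 54 kg remain.
Put 29 kg in truck 7; 25 kg remain.
Put 135 kg in truck 8; 65 kg remain.
Put 45 kg in truck 8; 20 kg remain.
Put 143 kg in truck 9; 57 kg remain.
Put 123 kg in truck 10; 77 kg remain.
Put 51 kg in truck 10; 26 kg remain.
Put 128 kg in truck 11; 72 kg remain.
Final trucks: [19,60] [126] [107] [134] [116] [109,43] [121,25,29] [135,45] [143] [123,51] [128].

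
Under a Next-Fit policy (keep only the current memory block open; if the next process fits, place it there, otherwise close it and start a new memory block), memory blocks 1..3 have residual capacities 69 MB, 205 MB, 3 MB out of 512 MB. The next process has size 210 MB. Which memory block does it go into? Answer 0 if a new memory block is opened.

Next-Fit only looks at memory block 3, which has 3 MB free.
210 MB does not fit, so a new memory block is opened.

0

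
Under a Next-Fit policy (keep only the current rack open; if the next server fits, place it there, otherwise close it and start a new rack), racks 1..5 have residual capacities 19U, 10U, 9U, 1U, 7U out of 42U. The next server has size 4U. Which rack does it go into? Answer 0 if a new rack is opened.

5

Next-Fit only looks at rack 5, which has 7U free.
4U fits there.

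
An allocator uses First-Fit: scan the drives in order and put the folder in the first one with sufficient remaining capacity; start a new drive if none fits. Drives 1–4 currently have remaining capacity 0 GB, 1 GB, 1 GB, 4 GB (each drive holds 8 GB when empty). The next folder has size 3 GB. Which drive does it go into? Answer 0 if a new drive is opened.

4

Drives with room: drive 4 (4 GB).
The first with room is drive 4.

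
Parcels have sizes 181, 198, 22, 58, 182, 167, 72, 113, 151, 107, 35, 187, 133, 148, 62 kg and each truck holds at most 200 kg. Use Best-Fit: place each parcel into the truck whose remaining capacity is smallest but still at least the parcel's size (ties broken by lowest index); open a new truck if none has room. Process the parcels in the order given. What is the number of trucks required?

11 trucks

Put 181 kg in truck 1; 19 kg remain.
Put 198 kg in truck 2; 2 kg remain.
Put 22 kg in truck 3; 178 kg remain.
Put 58 kg in truck 3; 120 kg remain.
Put 182 kg in truck 4; 18 kg remain.
Put 167 kg in truck 5; 33 kg remain.
Put 72 kg in truck 3; 48 kg remain.
Put 113 kg in truck 6; 87 kg remain.
Put 151 kg in truck 7; 49 kg remain.
Put 107 kg in truck 8; 93 kg remain.
Put 35 kg in truck 3; 13 kg remain.
Put 187 kg in truck 9; 13 kg remain.
Put 133 kg in truck 10; 67 kg remain.
Put 148 kg in truck 11; 52 kg remain.
Put 62 kg in truck 10; 5 kg remain.
Final trucks: [181] [198] [22,58,72,35] [182] [167] [113] [151] [107] [187] [133,62] [148].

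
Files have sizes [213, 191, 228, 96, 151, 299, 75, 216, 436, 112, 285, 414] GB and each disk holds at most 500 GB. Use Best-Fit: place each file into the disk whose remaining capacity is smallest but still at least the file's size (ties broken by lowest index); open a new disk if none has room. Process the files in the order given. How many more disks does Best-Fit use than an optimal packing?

1

Best-Fit: [213,191,96] [228,151,75] [299,112] [216] [436] [285] [414] → 7 disks.
Total size 2716 GB; any packing needs at least ⌈2716/500⌉ = 6 disks.
An optimal packing achieves that bound: [436] [414,75] [299,191] [285,213] [228,216] [151,112,96] → 6 disks.
Excess: 7 − 6 = 1.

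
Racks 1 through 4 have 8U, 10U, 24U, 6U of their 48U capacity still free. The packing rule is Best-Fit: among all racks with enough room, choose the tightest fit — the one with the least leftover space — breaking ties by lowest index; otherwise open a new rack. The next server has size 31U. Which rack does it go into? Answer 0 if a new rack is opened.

0

No rack has ≥ 31U free, so a new rack is opened.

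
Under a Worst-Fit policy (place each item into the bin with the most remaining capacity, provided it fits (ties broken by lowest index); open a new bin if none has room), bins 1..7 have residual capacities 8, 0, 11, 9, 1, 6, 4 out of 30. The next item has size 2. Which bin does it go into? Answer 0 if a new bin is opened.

3

Bins with room: bin 1 (8), bin 3 (11), bin 4 (9), bin 6 (6), bin 7 (4).
Most room is bin 3 with 11 free.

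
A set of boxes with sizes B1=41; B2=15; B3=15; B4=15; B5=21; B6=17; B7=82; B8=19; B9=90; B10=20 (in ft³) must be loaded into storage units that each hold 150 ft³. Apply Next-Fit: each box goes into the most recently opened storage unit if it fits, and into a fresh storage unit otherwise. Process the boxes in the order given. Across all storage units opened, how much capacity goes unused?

115

B1 (41 ft³) → storage unit 1 (remaining 109 ft³)
B2 (15 ft³) → storage unit 1 (remaining 94 ft³)
B3 (15 ft³) → storage unit 1 (remaining 79 ft³)
B4 (15 ft³) → storage unit 1 (remaining 64 ft³)
B5 (21 ft³) → storage unit 1 (remaining 43 ft³)
B6 (17 ft³) → storage unit 1 (remaining 26 ft³)
B7 (82 ft³) → storage unit 2 (remaining 68 ft³)
B8 (19 ft³) → storage unit 2 (remaining 49 ft³)
B9 (90 ft³) → storage unit 3 (remaining 60 ft³)
B10 (20 ft³) → storage unit 3 (remaining 40 ft³)
3 storage units × 150 ft³ = 450 ft³; used 335 ft³; unused 115 ft³.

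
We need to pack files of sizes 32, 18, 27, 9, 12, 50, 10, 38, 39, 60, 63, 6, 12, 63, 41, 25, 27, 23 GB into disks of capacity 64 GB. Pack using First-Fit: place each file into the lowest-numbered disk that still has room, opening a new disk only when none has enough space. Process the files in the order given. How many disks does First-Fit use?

10 disks

disk 1: place 32 GB, 32 GB left
disk 1: place 18 GB, 14 GB left
disk 2: place 27 GB, 37 GB left
disk 1: place 9 GB, 5 GB left
disk 2: place 12 GB, 25 GB left
disk 3: place 50 GB, 14 GB left
disk 2: place 10 GB, 15 GB left
disk 4: place 38 GB, 26 GB left
disk 5: place 39 GB, 25 GB left
disk 6: place 60 GB, 4 GB left
disk 7: place 63 GB, 1 GB left
disk 2: place 6 GB, 9 GB left
disk 3: place 12 GB, 2 GB left
disk 8: place 63 GB, 1 GB left
disk 9: place 41 GB, 23 GB left
disk 4: place 25 GB, 1 GB left
disk 10: place 27 GB, 37 GB left
disk 5: place 23 GB, 2 GB left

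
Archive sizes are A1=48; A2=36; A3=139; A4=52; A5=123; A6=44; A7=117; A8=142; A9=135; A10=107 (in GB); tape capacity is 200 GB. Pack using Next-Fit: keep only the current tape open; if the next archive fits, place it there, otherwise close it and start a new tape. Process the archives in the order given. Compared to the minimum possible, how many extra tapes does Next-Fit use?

1

Next-Fit: [48,36] [139,52] [123,44] [117] [142] [135] [107] → 7 tapes.
6 archives exceed 100 GB (half the capacity), and no two of those can share a tape, so at least 6 tapes are needed.
An optimal packing achieves that bound: [142,52] [139,48] [135,44] [123,36] [117] [107] → 6 tapes.
Excess: 7 − 6 = 1.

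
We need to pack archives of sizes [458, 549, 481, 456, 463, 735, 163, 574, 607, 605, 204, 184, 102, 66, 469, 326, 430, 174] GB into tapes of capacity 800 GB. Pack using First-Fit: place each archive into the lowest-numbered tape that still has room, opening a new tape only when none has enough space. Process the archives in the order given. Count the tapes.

11

tape 1: place 458 GB, 342 GB left
tape 2: place 549 GB, 251 GB left
tape 3: place 481 GB, 319 GB left
tape 4: place 456 GB, 344 GB left
tape 5: place 463 GB, 337 GB left
tape 6: place 735 GB, 65 GB left
tape 1: place 163 GB, 179 GB left
tape 7: place 574 GB, 226 GB left
tape 8: place 607 GB, 193 GB left
tape 9: place 605 GB, 195 GB left
tape 2: place 204 GB, 47 GB left
tape 3: place 184 GB, 135 GB left
tape 1: place 102 GB, 77 GB left
tape 1: place 66 GB, 11 GB left
tape 10: place 469 GB, 331 GB left
tape 4: place 326 GB, 18 GB left
tape 11: place 430 GB, 370 GB left
tape 5: place 174 GB, 163 GB left
Final tapes: [458,163,102,66] [549,204] [481,184] [456,326] [463,174] [735] [574] [607] [605] [469] [430].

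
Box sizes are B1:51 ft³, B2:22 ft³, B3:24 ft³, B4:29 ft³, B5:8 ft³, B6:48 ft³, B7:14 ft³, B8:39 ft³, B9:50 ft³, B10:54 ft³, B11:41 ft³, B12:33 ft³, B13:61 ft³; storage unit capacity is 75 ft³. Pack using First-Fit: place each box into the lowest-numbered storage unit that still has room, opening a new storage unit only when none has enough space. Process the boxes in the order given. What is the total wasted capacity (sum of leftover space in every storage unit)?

126

B1 (51 ft³) → storage unit 1 (remaining 24 ft³)
B2 (22 ft³) → storage unit 1 (remaining 2 ft³)
B3 (24 ft³) → storage unit 2 (remaining 51 ft³)
B4 (29 ft³) → storage unit 2 (remaining 22 ft³)
B5 (8 ft³) → storage unit 2 (remaining 14 ft³)
B6 (48 ft³) → storage unit 3 (remaining 27 ft³)
B7 (14 ft³) → storage unit 2 (remaining 0 ft³)
B8 (39 ft³) → storage unit 4 (remaining 36 ft³)
B9 (50 ft³) → storage unit 5 (remaining 25 ft³)
B10 (54 ft³) → storage unit 6 (remaining 21 ft³)
B11 (41 ft³) → storage unit 7 (remaining 34 ft³)
B12 (33 ft³) → storage unit 4 (remaining 3 ft³)
B13 (61 ft³) → storage unit 8 (remaining 14 ft³)
8 storage units × 75 ft³ = 600 ft³; used 474 ft³; unused 126 ft³.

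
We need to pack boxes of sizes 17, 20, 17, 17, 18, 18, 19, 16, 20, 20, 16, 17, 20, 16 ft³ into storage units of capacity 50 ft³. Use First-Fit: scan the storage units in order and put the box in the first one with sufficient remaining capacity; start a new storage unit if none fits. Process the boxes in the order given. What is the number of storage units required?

7

Put 17 ft³ in storage unit 1; 33 ft³ remain.
Put 20 ft³ in storage unit 1; 13 ft³ remain.
Put 17 ft³ in storage unit 2; 33 ft³ remain.
Put 17 ft³ in storage unit 2; 16 ft³ remain.
Put 18 ft³ in storage unit 3; 32 ft³ remain.
Put 18 ft³ in storage unit 3; 14 ft³ remain.
Put 19 ft³ in storage unit 4; 31 ft³ remain.
Put 16 ft³ in storage unit 2; 0 ft³ remain.
Put 20 ft³ in storage unit 4; 11 ft³ remain.
Put 20 ft³ in storage unit 5; 30 ft³ remain.
Put 16 ft³ in storage unit 5; 14 ft³ remain.
Put 17 ft³ in storage unit 6; 33 ft³ remain.
Put 20 ft³ in storage unit 6; 13 ft³ remain.
Put 16 ft³ in storage unit 7; 34 ft³ remain.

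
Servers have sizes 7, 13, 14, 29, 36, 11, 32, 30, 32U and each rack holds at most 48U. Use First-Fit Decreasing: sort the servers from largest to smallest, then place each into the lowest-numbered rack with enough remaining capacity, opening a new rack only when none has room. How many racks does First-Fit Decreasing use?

Sorted descending: 36, 32, 32, 30, 29, 14, 13, 11, 7.
Put 36U in rack 1; 12U remain.
Put 32U in rack 2; 16U remain.
Put 32U in rack 3; 16U remain.
Put 30U in rack 4; 18U remain.
Put 29U in rack 5; 19U remain.
Put 14U in rack 2; 2U remain.
Put 13U in rack 3; 3U remain.
Put 11U in rack 1; 1U remain.
Put 7U in rack 4; 11U remain.
Final racks: [36,11] [32,14] [32,13] [30,7] [29].

5 racks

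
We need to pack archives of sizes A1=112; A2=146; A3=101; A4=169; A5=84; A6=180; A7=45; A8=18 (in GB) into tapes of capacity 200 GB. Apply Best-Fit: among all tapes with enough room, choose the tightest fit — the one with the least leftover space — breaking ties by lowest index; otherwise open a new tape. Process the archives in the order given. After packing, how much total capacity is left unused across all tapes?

145

tape 1: place A1 (112 GB), 88 GB left
tape 2: place A2 (146 GB), 54 GB left
tape 3: place A3 (101 GB), 99 GB left
tape 4: place A4 (169 GB), 31 GB left
tape 1: place A5 (84 GB), 4 GB left
tape 5: place A6 (180 GB), 20 GB left
tape 2: place A7 (45 GB), 9 GB left
tape 5: place A8 (18 GB), 2 GB left
5 tapes × 200 GB = 1000 GB; used 855 GB; unused 145 GB.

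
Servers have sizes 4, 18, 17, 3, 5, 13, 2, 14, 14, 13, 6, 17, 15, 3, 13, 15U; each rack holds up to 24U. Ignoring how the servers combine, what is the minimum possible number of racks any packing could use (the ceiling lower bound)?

8

Total size = 4 + 18 + 17 + 3 + 5 + 13 + 2 + 14 + 14 + 13 + 6 + 17 + 15 + 3 + 13 + 15 = 172U.
⌈172 / 24⌉ = 8.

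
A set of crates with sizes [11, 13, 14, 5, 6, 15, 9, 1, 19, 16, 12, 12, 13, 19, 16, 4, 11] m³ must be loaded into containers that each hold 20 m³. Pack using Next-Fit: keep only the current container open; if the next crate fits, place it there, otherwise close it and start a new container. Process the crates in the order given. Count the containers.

Put 11 m³ in container 1; 9 m³ remain.
Put 13 m³ in container 2; 7 m³ remain.
Put 14 m³ in container 3; 6 m³ remain.
Put 5 m³ in container 3; 1 m³ remain.
Put 6 m³ in container 4; 14 m³ remain.
Put 15 m³ in container 5; 5 m³ remain.
Put 9 m³ in container 6; 11 m³ remain.
Put 1 m³ in container 6; 10 m³ remain.
Put 19 m³ in container 7; 1 m³ remain.
Put 16 m³ in container 8; 4 m³ remain.
Put 12 m³ in container 9; 8 m³ remain.
Put 12 m³ in container 10; 8 m³ remain.
Put 13 m³ in container 11; 7 m³ remain.
Put 19 m³ in container 12; 1 m³ remain.
Put 16 m³ in container 13; 4 m³ remain.
Put 4 m³ in container 13; 0 m³ remain.
Put 11 m³ in container 14; 9 m³ remain.
Final containers: [11] [13] [14,5] [6] [15] [9,1] [19] [16] [12] [12] [13] [19] [16,4] [11].

14 containers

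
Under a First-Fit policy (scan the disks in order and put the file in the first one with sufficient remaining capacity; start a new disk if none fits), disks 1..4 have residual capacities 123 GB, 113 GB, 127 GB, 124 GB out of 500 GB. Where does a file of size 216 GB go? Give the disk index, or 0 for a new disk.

0

No disk has ≥ 216 GB free, so a new disk is opened.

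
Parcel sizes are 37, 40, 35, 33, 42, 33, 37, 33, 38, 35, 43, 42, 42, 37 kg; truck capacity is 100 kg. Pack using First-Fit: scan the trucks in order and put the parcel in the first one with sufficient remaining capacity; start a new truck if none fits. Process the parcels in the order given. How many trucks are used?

7

37 kg → truck 1 (remaining 63 kg)
40 kg → truck 1 (remaining 23 kg)
35 kg → truck 2 (remaining 65 kg)
33 kg → truck 2 (remaining 32 kg)
42 kg → truck 3 (remaining 58 kg)
33 kg → truck 3 (remaining 25 kg)
37 kg → truck 4 (remaining 63 kg)
33 kg → truck 4 (remaining 30 kg)
38 kg → truck 5 (remaining 62 kg)
35 kg → truck 5 (remaining 27 kg)
43 kg → truck 6 (remaining 57 kg)
42 kg → truck 6 (remaining 15 kg)
42 kg → truck 7 (remaining 58 kg)
37 kg → truck 7 (remaining 21 kg)
Final trucks: [37,40] [35,33] [42,33] [37,33] [38,35] [43,42] [42,37].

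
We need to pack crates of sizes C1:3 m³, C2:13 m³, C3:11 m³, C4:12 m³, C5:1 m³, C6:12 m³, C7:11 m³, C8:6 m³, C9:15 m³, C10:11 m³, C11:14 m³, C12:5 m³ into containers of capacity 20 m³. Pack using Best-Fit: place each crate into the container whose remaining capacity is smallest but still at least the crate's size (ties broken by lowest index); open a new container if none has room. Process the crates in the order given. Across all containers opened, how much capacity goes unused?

container 1: place C1 (3 m³), 17 m³ left
container 1: place C2 (13 m³), 4 m³ left
container 2: place C3 (11 m³), 9 m³ left
container 3: place C4 (12 m³), 8 m³ left
container 1: place C5 (1 m³), 3 m³ left
container 4: place C6 (12 m³), 8 m³ left
container 5: place C7 (11 m³), 9 m³ left
container 3: place C8 (6 m³), 2 m³ left
container 6: place C9 (15 m³), 5 m³ left
container 7: place C10 (11 m³), 9 m³ left
container 8: place C11 (14 m³), 6 m³ left
container 6: place C12 (5 m³), 0 m³ left
8 containers × 20 m³ = 160 m³; used 114 m³; unused 46 m³.

46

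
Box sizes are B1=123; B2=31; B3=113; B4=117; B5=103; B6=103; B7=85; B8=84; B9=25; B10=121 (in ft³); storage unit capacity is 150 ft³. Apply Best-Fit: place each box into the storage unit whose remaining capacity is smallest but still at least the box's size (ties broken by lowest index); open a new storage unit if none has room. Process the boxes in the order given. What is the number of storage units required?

storage unit 1: place B1 (123 ft³), 27 ft³ left
storage unit 2: place B2 (31 ft³), 119 ft³ left
storage unit 2: place B3 (113 ft³), 6 ft³ left
storage unit 3: place B4 (117 ft³), 33 ft³ left
storage unit 4: place B5 (103 ft³), 47 ft³ left
storage unit 5: place B6 (103 ft³), 47 ft³ left
storage unit 6: place B7 (85 ft³), 65 ft³ left
storage unit 7: place B8 (84 ft³), 66 ft³ left
storage unit 1: place B9 (25 ft³), 2 ft³ left
storage unit 8: place B10 (121 ft³), 29 ft³ left
Final storage units: [123,25] [31,113] [117] [103] [103] [85] [84] [121].

8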